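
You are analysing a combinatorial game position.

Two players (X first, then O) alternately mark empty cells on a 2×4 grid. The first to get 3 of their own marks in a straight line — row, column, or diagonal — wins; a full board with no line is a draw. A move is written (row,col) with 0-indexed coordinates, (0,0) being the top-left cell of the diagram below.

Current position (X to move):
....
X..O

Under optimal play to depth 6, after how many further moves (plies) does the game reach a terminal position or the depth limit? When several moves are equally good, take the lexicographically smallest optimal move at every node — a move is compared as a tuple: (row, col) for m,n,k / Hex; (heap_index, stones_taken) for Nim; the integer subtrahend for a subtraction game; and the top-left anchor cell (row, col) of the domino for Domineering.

[..../X..O] X move#1: (0,0):+0/X.../X..O*, (0,1):+0/.X../X..O, (0,2):+0/..X./X..O, (0,3):+0/...X/X..O, (1,1):+0/..../XX.O, (1,2):+0/..../X.XO
[X.../X..O] O move#2: (0,1):+0/XO../X..O*, (0,2):+0/X.O./X..O, (0,3):+0/X..O/X..O, (1,1):+0/X.../XO.O, (1,2):+0/X.../X.OO
[XO../X..O] X move#3: (0,2):+0/XOX./X..O*, (0,3):+0/XO.X/X..O, (1,1):+0/XO../XX.O, (1,2):+0/XO../X.XO
[XOX./X..O] O move#4: (0,3):+0/XOXO/X..O*, (1,1):+0/XOX./XO.O, (1,2):+0/XOX./X.OO
[XOXO/X..O] X move#5: (1,1):+0/XOXO/XX.O*, (1,2):+0/XOXO/X.XO
[XOXO/XX.O] O move#6: (1,2):+0/XOXO/XXOO*
[XOXO/XXOO] end (terminal +0, X#7); searched ..../X..O to 6

PV length from [..../X..O]: 6 plies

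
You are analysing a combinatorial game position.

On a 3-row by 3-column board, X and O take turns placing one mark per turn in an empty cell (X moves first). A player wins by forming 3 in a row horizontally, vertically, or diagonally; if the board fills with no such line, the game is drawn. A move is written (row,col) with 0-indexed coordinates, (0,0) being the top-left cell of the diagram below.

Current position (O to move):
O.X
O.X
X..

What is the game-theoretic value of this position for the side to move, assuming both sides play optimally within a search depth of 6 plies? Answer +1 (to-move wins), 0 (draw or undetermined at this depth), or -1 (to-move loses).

value(O.X/O.X/X.., O) = -1

[O.X/O.X/X..] O move#1: (0,1):-1/OOX/O.X/X..*, (1,1):-1/O.X/OOX/X.., (2,1):-1/O.X/O.X/XO., (2,2):-1/O.X/O.X/X.O
[OOX/O.X/X..] X move#2: (1,1):+1/OOX/OXX/X..*, (2,1):+1/OOX/O.X/XX., (2,2):+1/OOX/O.X/X.X
[OOX/OXX/X..] end (terminal -1, O#3); searched O.X/O.X/X.. to 6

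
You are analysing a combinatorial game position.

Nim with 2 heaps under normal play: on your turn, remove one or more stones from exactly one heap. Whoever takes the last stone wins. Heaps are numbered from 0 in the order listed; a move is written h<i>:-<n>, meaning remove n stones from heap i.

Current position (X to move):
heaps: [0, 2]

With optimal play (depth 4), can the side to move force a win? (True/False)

p1 X@[(0,2)]: h1:-1[(0,1)]-1 h1:-2[(0,0)]+1*
p2 O@[(0,0)] terminal -1; root [(0,2)] d4

X winning at [(0,2)]: True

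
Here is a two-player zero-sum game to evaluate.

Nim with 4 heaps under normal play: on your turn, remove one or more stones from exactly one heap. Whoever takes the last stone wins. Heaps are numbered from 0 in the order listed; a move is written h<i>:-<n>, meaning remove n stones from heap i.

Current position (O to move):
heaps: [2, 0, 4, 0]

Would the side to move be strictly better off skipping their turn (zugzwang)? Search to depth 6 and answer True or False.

p1 O@[(2,0,4,0)]: h0:-1[(1,0,4,0)]-1 h0:-2[(0,0,4,0)]-1 h2:-1[(2,0,3,0)]-1 h2:-2[(2,0,2,0)]+1* h2:-3[(2,0,1,0)]-1 h2:-4[(2,0,0,0)]-1
p2 X@[(2,0,2,0)]: h0:-1[(1,0,2,0)]-1* h0:-2[(0,0,2,0)]-1 h2:-1[(2,0,1,0)]-1 h2:-2[(2,0,0,0)]-1
p3 O@[(1,0,2,0)]: h0:-1[(0,0,2,0)]-1 h2:-1[(1,0,1,0)]+1* h2:-2[(1,0,0,0)]-1
p4 X@[(1,0,1,0)]: h0:-1[(0,0,1,0)]-1* h2:-1[(1,0,0,0)]-1
p5 O@[(0,0,1,0)]: h2:-1[(0,0,0,0)]+1*
p6 X@[(0,0,0,0)] terminal -1; root [(2,0,4,0)] d6
pass branch (X moves first from the same position):
  | p1 X@[(2,0,4,0)]: h0:-1[(1,0,4,0)]-1 h0:-2[(0,0,4,0)]-1 h2:-1[(2,0,3,0)]-1 h2:-2[(2,0,2,0)]+1* h2:-3[(2,0,1,0)]-1 h2:-4[(2,0,0,0)]-1
  | p2 O@[(2,0,2,0)]: h0:-1[(1,0,2,0)]-1* h0:-2[(0,0,2,0)]-1 h2:-1[(2,0,1,0)]-1 h2:-2[(2,0,0,0)]-1
  | p3 X@[(1,0,2,0)]: h0:-1[(0,0,2,0)]-1 h2:-1[(1,0,1,0)]+1* h2:-2[(1,0,0,0)]-1
  | p4 O@[(1,0,1,0)]: h0:-1[(0,0,1,0)]-1* h2:-1[(1,0,0,0)]-1
  | p5 X@[(0,0,1,0)]: h2:-1[(0,0,0,0)]+1*
  | p6 O@[(0,0,0,0)] terminal -1; root [(2,0,4,0)] d6
O moving scores +1; O passing scores -1

zugzwang((2,0,4,0), O) = False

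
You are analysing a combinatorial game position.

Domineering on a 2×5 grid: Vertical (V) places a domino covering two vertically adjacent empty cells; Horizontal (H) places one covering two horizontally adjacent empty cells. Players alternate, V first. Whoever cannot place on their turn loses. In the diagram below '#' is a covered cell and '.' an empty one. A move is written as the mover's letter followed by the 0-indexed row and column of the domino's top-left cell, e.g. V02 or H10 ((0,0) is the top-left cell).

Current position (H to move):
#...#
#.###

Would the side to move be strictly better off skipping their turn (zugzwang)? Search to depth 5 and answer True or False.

zugzwang(#...#/#.###, H) = False

ply 1, H at #...#/#.### | H01=+1→###.#/#.###*; H02=-1→#.###/#.###
ply 2: ###.#/#.### is terminal -1 (V); from #...#/#.### depth 5
pass branch (V moves first from the same position):
  | ply 1, V at #...#/#.### | V01=-1→##..#/#####*
  | ply 2, H at ##..#/##### | H02=+1→#####/#####*
  | ply 3: #####/##### is terminal -1 (V); from #...#/#.### depth 5
H moving scores +1; H passing scores +1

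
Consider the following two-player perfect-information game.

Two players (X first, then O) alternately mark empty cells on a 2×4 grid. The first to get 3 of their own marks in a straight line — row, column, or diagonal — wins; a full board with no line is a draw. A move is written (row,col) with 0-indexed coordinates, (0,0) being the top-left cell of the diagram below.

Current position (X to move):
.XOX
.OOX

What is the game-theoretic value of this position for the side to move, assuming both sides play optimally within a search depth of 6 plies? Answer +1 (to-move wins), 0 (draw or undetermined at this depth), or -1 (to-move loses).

value(.XOX/.OOX, X) = 0

[.XOX/.OOX] X move#1: (0,0):-1/XXOX/.OOX, (1,0):+0/.XOX/XOOX*
[.XOX/XOOX] O move#2: (0,0):+0/OXOX/XOOX*
[OXOX/XOOX] end (terminal +0, X#3); searched .XOX/.OOX to 6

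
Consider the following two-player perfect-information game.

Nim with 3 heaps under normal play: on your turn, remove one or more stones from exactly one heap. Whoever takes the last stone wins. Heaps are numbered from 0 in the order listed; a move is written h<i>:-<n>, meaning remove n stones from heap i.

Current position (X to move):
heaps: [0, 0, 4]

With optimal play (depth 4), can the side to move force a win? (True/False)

X winning at [(0,0,4)]: True

p1 X@[(0,0,4)]: h2:-1[(0,0,3)]-1 h2:-2[(0,0,2)]-1 h2:-3[(0,0,1)]-1 h2:-4[(0,0,0)]+1*
p2 O@[(0,0,0)] terminal -1; root [(0,0,4)] d4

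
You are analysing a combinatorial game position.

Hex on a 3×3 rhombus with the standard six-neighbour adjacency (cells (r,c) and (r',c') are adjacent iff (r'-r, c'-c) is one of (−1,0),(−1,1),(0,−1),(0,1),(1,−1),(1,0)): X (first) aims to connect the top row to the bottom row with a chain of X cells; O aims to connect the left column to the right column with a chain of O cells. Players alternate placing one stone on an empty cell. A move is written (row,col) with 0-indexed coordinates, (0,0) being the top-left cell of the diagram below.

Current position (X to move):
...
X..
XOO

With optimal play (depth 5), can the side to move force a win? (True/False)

ply 1, X at .../X../XOO | (0,0)=+1→X../X../XOO*; (0,1)=+1→.X./X../XOO; (0,2)=+1→..X/X../XOO; (1,1)=+1→.../XX./XOO; (1,2)=+1→.../X.X/XOO
ply 2: X../X../XOO is terminal -1 (O); from .../X../XOO depth 5

X winning at [.../X../XOO]: True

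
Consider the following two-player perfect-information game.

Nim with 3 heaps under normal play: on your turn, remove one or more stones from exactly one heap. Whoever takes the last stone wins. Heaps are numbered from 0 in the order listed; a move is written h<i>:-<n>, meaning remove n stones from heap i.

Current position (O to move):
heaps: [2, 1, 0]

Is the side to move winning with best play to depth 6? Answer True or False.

O winning at [(2,1,0)]: True

ply 1, O at (2,1,0) | h0:-1=+1→(1,1,0)*; h0:-2=-1→(0,1,0); h1:-1=-1→(2,0,0)
ply 2, X at (1,1,0) | h0:-1=-1→(0,1,0)*; h1:-1=-1→(1,0,0)
ply 3, O at (0,1,0) | h1:-1=+1→(0,0,0)*
ply 4: (0,0,0) is terminal -1 (X); from (2,1,0) depth 6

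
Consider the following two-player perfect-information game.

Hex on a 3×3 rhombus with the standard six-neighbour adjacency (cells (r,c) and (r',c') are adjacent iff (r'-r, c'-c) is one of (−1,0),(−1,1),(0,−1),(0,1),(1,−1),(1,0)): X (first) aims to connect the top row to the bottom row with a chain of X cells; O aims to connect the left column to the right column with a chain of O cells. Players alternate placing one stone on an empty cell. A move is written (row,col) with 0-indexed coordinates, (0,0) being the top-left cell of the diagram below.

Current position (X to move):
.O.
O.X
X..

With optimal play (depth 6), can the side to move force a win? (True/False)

[.O./O.X/X..] X move#1: (0,0):-1/XO./O.X/X.., (0,2):+1/.OX/O.X/X..*, (1,1):-1/.O./OXX/X.., (2,1):-1/.O./O.X/XX., (2,2):-1/.O./O.X/X.X
[.OX/O.X/X..] O move#2: (0,0):-1/OOX/O.X/X..*, (1,1):-1/.OX/OOX/X.., (2,1):-1/.OX/O.X/XO., (2,2):-1/.OX/O.X/X.O
[OOX/O.X/X..] X move#3: (1,1):+1/OOX/OXX/X..*, (2,1):+1/OOX/O.X/XX., (2,2):+1/OOX/O.X/X.X
[OOX/OXX/X..] end (terminal -1, O#4); searched .O./O.X/X.. to 6

X winning at [.O./O.X/X..]: True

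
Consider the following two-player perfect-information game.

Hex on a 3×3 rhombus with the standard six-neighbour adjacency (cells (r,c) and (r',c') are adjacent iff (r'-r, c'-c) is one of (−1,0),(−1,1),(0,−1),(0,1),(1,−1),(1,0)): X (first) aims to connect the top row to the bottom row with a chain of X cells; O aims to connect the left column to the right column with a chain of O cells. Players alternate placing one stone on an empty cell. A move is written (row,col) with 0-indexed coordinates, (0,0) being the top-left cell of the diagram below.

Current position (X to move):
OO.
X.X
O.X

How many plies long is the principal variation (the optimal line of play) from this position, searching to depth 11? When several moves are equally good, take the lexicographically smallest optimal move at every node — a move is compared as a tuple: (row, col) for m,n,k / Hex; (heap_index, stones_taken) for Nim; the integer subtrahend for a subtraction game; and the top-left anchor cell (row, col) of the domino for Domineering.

PV length from [OO./X.X/O.X]: 1 ply

p1 X@[OO./X.X/O.X]: (0,2)[OOX/X.X/O.X]+1* (1,1)[OO./XXX/O.X]-1 (2,1)[OO./X.X/OXX]-1
p2 O@[OOX/X.X/O.X] terminal -1; root [OO./X.X/O.X] d11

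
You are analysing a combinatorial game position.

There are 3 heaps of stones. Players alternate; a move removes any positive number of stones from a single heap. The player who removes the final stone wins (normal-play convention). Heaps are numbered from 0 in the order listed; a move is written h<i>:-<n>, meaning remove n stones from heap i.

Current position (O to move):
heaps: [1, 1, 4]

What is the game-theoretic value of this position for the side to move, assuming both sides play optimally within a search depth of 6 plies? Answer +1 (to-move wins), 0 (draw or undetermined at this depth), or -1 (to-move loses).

value((1,1,4), O) = +1

[(1,1,4)] O move#1: h0:-1:-1/(0,1,4), h1:-1:-1/(1,0,4), h2:-1:-1/(1,1,3), h2:-2:-1/(1,1,2), h2:-3:-1/(1,1,1), h2:-4:+1/(1,1,0)*
[(1,1,0)] X move#2: h0:-1:-1/(0,1,0)*, h1:-1:-1/(1,0,0)
[(0,1,0)] O move#3: h1:-1:+1/(0,0,0)*
[(0,0,0)] end (terminal -1, X#4); searched (1,1,4) to 6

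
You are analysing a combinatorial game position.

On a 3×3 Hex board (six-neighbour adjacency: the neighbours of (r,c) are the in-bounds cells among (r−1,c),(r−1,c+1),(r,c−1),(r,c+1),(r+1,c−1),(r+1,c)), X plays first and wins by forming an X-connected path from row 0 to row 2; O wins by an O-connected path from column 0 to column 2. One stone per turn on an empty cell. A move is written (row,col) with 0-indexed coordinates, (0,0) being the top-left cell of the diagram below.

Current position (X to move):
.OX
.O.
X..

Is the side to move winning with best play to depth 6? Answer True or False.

X winning at [.OX/.O./X..]: True

p1 X@[.OX/.O./X..]: (0,0)[XOX/.O./X..]+1* (1,0)[.OX/XO./X..]+1 (1,2)[.OX/.OX/X..]+1 (2,1)[.OX/.O./XX.]-1 (2,2)[.OX/.O./X.X]-1
p2 O@[XOX/.O./X..]: (1,0)[XOX/OO./X..]-1* (1,2)[XOX/.OO/X..]-1 (2,1)[XOX/.O./XO.]-1 (2,2)[XOX/.O./X.O]-1
p3 X@[XOX/OO./X..]: (1,2)[XOX/OOX/X..]+1* (2,1)[XOX/OO./XX.]-1 (2,2)[XOX/OO./X.X]-1
p4 O@[XOX/OOX/X..]: (2,1)[XOX/OOX/XO.]-1* (2,2)[XOX/OOX/X.O]-1
p5 X@[XOX/OOX/XO.]: (2,2)[XOX/OOX/XOX]+1*
p6 O@[XOX/OOX/XOX] terminal -1; root [.OX/.O./X..] d6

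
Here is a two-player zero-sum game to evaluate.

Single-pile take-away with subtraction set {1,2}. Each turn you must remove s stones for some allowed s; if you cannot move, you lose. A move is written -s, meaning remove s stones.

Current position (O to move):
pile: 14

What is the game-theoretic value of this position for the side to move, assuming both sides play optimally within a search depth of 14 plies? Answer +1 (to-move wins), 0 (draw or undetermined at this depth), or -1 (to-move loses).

ply 1, O at 14 | -1=-1→13; -2=+1→12*
ply 2, X at 12 | -1=-1→11*; -2=-1→10
ply 3, O at 11 | -1=-1→10; -2=+1→9*
ply 4, X at 9 | -1=-1→8*; -2=-1→7
ply 5, O at 8 | -1=-1→7; -2=+1→6*
ply 6, X at 6 | -1=-1→5*; -2=-1→4
ply 7, O at 5 | -1=-1→4; -2=+1→3*
ply 8, X at 3 | -1=-1→2*; -2=-1→1
ply 9, O at 2 | -1=-1→1; -2=+1→0*
ply 10: 0 is terminal -1 (X); from 14 depth 14

value(14, O) = +1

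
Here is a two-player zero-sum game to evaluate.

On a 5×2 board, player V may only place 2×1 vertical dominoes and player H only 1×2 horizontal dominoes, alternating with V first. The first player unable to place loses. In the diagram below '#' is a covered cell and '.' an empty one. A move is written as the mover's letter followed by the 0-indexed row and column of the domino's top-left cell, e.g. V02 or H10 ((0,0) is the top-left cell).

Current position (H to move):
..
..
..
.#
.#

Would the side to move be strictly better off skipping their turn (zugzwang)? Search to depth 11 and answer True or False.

p1 H@[../../../.#/.#]: H00[##/../../.#/.#]-1 H10[../##/../.#/.#]+1* H20[../../##/.#/.#]-1
p2 V@[../##/../.#/.#]: V20[../##/#./##/.#]-1* V30[../##/../##/##]-1
p3 H@[../##/#./##/.#]: H00[##/##/#./##/.#]+1*
p4 V@[##/##/#./##/.#] terminal -1; root [../../../.#/.#] d11
suppose H passes — search the same position with V to move:
pass> p1 V@[../../../.#/.#]: V00[#./#./../.#/.#]+1* V01[.#/.#/../.#/.#]+1 V10[../#./#./.#/.#]+1 V11[../.#/.#/.#/.#]+1 V20[../../#./##/.#]-1 V30[../../../##/##]-1
pass> p2 H@[#./#./../.#/.#]: H20[#./#./##/.#/.#]-1*
pass> p3 V@[#./#./##/.#/.#]: V01[##/##/##/.#/.#]+1* V30[#./#./##/##/##]+1
pass> p4 H@[##/##/##/.#/.#] terminal -1; root [../../../.#/.#] d11
for H: play +1, pass -1

zugzwang(../../../.#/.#, H) = False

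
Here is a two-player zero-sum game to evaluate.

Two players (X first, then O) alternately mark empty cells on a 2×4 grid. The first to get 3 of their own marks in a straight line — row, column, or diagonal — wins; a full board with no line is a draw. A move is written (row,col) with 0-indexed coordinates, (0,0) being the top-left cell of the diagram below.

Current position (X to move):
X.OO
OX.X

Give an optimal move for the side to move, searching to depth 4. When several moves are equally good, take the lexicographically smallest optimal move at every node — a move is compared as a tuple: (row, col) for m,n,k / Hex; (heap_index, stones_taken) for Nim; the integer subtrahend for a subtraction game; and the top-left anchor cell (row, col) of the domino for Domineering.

p1 X@[X.OO/OX.X]: (0,1)[XXOO/OX.X]+0 (1,2)[X.OO/OXXX]+1*
p2 O@[X.OO/OXXX] terminal -1; root [X.OO/OX.X] d4

X's best at [X.OO/OX.X]: (1,2)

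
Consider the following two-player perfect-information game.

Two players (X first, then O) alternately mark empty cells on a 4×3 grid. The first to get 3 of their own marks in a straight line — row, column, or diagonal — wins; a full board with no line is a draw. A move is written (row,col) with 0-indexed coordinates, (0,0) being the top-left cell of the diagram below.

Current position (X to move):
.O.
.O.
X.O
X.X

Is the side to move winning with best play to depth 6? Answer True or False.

X winning at [.O./.O./X.O/X.X]: True

ply 1, X at .O./.O./X.O/X.X | (0,0)=-1→XO./.O./X.O/X.X; (0,2)=-1→.OX/.O./X.O/X.X; (1,0)=+1→.O./XO./X.O/X.X*; (1,2)=-1→.O./.OX/X.O/X.X; (2,1)=-1→.O./.O./XXO/X.X; (3,1)=+1→.O./.O./X.O/XXX
ply 2: .O./XO./X.O/X.X is terminal -1 (O); from .O./.O./X.O/X.X depth 6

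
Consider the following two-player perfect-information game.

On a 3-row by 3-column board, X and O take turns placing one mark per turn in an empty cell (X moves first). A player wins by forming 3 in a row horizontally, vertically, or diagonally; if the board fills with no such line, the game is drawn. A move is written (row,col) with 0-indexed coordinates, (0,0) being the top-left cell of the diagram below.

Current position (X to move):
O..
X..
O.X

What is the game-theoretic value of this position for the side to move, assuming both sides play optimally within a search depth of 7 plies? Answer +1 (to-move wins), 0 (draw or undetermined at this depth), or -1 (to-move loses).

value(O../X../O.X, X) = +1

p1 X@[O../X../O.X]: (0,1)[OX./X../O.X]+0 (0,2)[O.X/X../O.X]+0 (1,1)[O../XX./O.X]+0 (1,2)[O../X.X/O.X]+1* (2,1)[O../X../OXX]-1
p2 O@[O../X.X/O.X]: (0,1)[OO./X.X/O.X]-1* (0,2)[O.O/X.X/O.X]-1 (1,1)[O../XOX/O.X]-1 (2,1)[O../X.X/OOX]-1
p3 X@[OO./X.X/O.X]: (0,2)[OOX/X.X/O.X]+1* (1,1)[OO./XXX/O.X]+1 (2,1)[OO./X.X/OXX]-1
p4 O@[OOX/X.X/O.X] terminal -1; root [O../X../O.X] d7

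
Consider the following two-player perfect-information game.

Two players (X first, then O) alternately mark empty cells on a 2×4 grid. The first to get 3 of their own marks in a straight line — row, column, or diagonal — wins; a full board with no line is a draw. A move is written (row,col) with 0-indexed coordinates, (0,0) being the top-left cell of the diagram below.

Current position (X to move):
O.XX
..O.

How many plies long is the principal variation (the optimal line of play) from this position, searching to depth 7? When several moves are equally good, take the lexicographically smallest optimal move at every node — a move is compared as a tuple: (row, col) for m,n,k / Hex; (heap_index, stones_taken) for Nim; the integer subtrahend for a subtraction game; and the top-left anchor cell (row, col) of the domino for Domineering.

PV length from [O.XX/..O.]: 1 ply

p1 X@[O.XX/..O.]: (0,1)[OXXX/..O.]+1* (1,0)[O.XX/X.O.]+0 (1,1)[O.XX/.XO.]+0 (1,3)[O.XX/..OX]+0
p2 O@[OXXX/..O.] terminal -1; root [O.XX/..O.] d7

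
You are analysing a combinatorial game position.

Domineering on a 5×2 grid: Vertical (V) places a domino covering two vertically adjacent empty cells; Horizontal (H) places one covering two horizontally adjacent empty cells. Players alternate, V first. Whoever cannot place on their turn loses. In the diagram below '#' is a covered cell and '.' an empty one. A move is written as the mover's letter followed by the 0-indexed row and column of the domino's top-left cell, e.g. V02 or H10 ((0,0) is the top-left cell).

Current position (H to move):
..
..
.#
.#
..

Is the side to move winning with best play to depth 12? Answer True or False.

[../../.#/.#/..] H move#1: H00:+1/##/../.#/.#/..*, H10:+1/../##/.#/.#/.., H40:-1/../../.#/.#/##
[##/../.#/.#/..] V move#2: V10:-1/##/#./##/.#/..*, V20:-1/##/../##/##/.., V30:-1/##/../.#/##/#.
[##/#./##/.#/..] H move#3: H40:+1/##/#./##/.#/##*
[##/#./##/.#/##] end (terminal -1, V#4); searched ../../.#/.#/.. to 12

H winning at [../../.#/.#/..]: True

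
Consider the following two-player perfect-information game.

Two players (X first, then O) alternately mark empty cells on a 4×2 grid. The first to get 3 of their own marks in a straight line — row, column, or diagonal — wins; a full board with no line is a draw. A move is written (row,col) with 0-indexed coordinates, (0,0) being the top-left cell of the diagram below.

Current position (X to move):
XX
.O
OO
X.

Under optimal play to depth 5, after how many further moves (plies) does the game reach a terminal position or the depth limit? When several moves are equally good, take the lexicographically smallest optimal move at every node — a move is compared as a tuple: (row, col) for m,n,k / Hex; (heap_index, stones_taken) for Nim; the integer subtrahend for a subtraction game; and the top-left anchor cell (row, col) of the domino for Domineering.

PV length from [XX/.O/OO/X.]: 2 plies

ply 1, X at XX/.O/OO/X. | (1,0)=-1→XX/XO/OO/X.; (3,1)=+0→XX/.O/OO/XX*
ply 2, O at XX/.O/OO/XX | (1,0)=+0→XX/OO/OO/XX*
ply 3: XX/OO/OO/XX is terminal +0 (X); from XX/.O/OO/X. depth 5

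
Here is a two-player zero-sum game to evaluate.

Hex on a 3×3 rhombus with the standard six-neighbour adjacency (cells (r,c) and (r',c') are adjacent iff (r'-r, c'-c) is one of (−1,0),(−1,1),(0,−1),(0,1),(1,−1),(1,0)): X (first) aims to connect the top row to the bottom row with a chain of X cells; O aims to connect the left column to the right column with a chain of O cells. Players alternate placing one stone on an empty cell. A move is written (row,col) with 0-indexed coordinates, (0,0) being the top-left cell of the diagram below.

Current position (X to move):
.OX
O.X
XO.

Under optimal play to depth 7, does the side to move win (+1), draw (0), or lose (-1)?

value(.OX/O.X/XO., X) = +1

[.OX/O.X/XO.] X move#1: (0,0):+1/XOX/O.X/XO.*, (1,1):+1/.OX/OXX/XO., (2,2):+1/.OX/O.X/XOX
[XOX/O.X/XO.] O move#2: (1,1):-1/XOX/OOX/XO.*, (2,2):-1/XOX/O.X/XOO
[XOX/OOX/XO.] X move#3: (2,2):+1/XOX/OOX/XOX*
[XOX/OOX/XOX] end (terminal -1, O#4); searched .OX/O.X/XO. to 7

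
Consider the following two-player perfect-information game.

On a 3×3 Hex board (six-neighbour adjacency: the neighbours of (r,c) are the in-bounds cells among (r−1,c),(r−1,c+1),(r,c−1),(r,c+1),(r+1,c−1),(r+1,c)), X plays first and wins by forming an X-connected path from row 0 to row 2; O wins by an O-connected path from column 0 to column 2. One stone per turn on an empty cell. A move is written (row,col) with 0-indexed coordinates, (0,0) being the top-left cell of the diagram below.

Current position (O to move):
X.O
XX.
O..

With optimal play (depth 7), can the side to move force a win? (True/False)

O winning at [X.O/XX./O..]: True

[X.O/XX./O..] O move#1: (0,1):-1/XOO/XX./O.., (1,2):-1/X.O/XXO/O.., (2,1):+1/X.O/XX./OO.*, (2,2):-1/X.O/XX./O.O
[X.O/XX./OO.] X move#2: (0,1):-1/XXO/XX./OO.*, (1,2):-1/X.O/XXX/OO., (2,2):-1/X.O/XX./OOX
[XXO/XX./OO.] O move#3: (1,2):+1/XXO/XXO/OO.*, (2,2):+1/XXO/XX./OOO
[XXO/XXO/OO.] end (terminal -1, X#4); searched X.O/XX./O.. to 7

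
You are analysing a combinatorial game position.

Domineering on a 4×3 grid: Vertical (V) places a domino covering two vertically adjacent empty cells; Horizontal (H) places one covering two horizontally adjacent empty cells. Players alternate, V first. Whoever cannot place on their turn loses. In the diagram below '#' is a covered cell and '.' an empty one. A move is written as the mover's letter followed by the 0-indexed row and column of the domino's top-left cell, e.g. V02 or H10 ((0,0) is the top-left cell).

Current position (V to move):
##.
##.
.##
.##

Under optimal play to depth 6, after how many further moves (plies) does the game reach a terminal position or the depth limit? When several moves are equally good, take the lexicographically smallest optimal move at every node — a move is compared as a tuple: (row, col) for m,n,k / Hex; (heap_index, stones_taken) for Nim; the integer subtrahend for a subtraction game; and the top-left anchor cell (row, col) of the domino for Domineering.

p1 V@[##./##./.##/.##]: V02[###/###/.##/.##]+1* V20[##./##./###/###]+1
p2 H@[###/###/.##/.##] terminal -1; root [##./##./.##/.##] d6

PV length from [##./##./.##/.##]: 1 ply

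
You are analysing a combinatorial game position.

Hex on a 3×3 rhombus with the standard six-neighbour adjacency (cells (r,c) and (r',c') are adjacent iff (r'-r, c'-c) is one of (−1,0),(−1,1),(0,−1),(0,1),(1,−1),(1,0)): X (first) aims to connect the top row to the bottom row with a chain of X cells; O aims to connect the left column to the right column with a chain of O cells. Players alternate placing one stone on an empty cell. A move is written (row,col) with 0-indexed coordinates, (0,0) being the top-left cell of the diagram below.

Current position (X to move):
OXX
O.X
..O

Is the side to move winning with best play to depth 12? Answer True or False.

X winning at [OXX/O.X/..O]: True

ply 1, X at OXX/O.X/..O | (1,1)=+1→OXX/OXX/..O*; (2,0)=+1→OXX/O.X/X.O; (2,1)=+1→OXX/O.X/.XO
ply 2, O at OXX/OXX/..O | (2,0)=-1→OXX/OXX/O.O*; (2,1)=-1→OXX/OXX/.OO
ply 3, X at OXX/OXX/O.O | (2,1)=+1→OXX/OXX/OXO*
ply 4: OXX/OXX/OXO is terminal -1 (O); from OXX/O.X/..O depth 12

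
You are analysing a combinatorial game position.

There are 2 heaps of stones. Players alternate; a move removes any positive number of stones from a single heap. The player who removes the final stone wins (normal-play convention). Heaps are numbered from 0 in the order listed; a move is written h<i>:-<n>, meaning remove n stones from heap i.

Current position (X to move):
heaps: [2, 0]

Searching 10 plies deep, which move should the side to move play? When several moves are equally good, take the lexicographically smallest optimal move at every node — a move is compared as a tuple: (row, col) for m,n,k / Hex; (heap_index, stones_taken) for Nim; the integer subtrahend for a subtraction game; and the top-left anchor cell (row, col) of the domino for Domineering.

X's best at [(2,0)]: h0:-2

[(2,0)] X move#1: h0:-1:-1/(1,0), h0:-2:+1/(0,0)*
[(0,0)] end (terminal -1, O#2); searched (2,0) to 10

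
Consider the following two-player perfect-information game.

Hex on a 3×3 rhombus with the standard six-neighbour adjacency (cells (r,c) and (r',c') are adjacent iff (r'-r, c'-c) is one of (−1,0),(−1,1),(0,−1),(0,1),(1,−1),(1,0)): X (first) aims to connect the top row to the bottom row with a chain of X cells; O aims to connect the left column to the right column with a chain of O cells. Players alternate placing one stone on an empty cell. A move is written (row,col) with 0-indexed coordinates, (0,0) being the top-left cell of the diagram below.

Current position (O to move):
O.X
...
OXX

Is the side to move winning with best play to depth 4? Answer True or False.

[O.X/.../OXX] O move#1: (0,1):-1/OOX/.../OXX*, (1,0):-1/O.X/O../OXX, (1,1):-1/O.X/.O./OXX, (1,2):-1/O.X/..O/OXX
[OOX/.../OXX] X move#2: (1,0):+1/OOX/X../OXX*, (1,1):+1/OOX/.X./OXX, (1,2):+1/OOX/..X/OXX
[OOX/X../OXX] O move#3: (1,1):-1/OOX/XO./OXX*, (1,2):-1/OOX/X.O/OXX
[OOX/XO./OXX] X move#4: (1,2):+1/OOX/XOX/OXX*
[OOX/XOX/OXX] end (terminal -1, O#5); searched O.X/.../OXX to 4

O winning at [O.X/.../OXX]: False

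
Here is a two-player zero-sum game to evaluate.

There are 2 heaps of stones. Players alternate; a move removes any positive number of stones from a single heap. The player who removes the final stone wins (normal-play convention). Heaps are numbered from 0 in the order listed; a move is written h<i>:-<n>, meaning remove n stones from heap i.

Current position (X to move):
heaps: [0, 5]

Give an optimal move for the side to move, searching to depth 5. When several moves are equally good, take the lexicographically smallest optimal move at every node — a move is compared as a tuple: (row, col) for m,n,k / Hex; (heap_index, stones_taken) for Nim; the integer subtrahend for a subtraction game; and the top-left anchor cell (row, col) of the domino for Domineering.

ply 1, X at (0,5) | h1:-1=-1→(0,4); h1:-2=-1→(0,3); h1:-3=-1→(0,2); h1:-4=-1→(0,1); h1:-5=+1→(0,0)*
ply 2: (0,0) is terminal -1 (O); from (0,5) depth 5

X's best at [(0,5)]: h1:-5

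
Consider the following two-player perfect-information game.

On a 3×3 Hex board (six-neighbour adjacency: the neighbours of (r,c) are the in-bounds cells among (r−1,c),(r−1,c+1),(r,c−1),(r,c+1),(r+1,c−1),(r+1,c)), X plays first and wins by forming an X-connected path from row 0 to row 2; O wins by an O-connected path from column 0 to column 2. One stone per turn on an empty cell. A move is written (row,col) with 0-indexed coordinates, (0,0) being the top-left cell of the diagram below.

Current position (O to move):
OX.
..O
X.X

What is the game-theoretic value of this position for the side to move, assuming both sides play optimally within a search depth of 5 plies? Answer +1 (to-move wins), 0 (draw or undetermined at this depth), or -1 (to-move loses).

value(OX./..O/X.X, O) = -1

p1 O@[OX./..O/X.X]: (0,2)[OXO/..O/X.X]-1* (1,0)[OX./O.O/X.X]-1 (1,1)[OX./.OO/X.X]-1 (2,1)[OX./..O/XOX]-1
p2 X@[OXO/..O/X.X]: (1,0)[OXO/X.O/X.X]+1* (1,1)[OXO/.XO/X.X]+1 (2,1)[OXO/..O/XXX]+1
p3 O@[OXO/X.O/X.X] terminal -1; root [OX./..O/X.X] d5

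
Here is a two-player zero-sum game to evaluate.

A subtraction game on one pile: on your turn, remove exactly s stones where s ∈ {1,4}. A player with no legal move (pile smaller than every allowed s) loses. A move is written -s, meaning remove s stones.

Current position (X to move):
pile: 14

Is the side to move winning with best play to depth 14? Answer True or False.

p1 X@[14]: -1[13]-1 -4[10]+1*
p2 O@[10]: -1[9]-1* -4[6]-1
p3 X@[9]: -1[8]-1 -4[5]+1*
p4 O@[5]: -1[4]-1* -4[1]-1
p5 X@[4]: -1[3]-1 -4[0]+1*
p6 O@[0] terminal -1; root [14] d14

X winning at [14]: True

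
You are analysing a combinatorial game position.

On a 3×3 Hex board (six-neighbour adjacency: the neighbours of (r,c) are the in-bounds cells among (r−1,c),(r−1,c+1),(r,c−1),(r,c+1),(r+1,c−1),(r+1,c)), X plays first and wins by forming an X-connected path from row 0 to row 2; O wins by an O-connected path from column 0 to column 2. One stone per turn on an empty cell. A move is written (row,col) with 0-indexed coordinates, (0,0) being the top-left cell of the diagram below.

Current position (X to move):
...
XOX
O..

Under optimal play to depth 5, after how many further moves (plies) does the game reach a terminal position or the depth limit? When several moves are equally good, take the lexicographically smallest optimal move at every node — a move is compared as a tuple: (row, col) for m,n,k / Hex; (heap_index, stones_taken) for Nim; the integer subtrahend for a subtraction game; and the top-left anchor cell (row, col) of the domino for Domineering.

p1 X@[.../XOX/O..]: (0,0)[X../XOX/O..]-1 (0,1)[.X./XOX/O..]-1 (0,2)[..X/XOX/O..]+1* (2,1)[.../XOX/OX.]-1 (2,2)[.../XOX/O.X]-1
p2 O@[..X/XOX/O..]: (0,0)[O.X/XOX/O..]-1* (0,1)[.OX/XOX/O..]-1 (2,1)[..X/XOX/OO.]-1 (2,2)[..X/XOX/O.O]-1
p3 X@[O.X/XOX/O..]: (0,1)[OXX/XOX/O..]+1* (2,1)[O.X/XOX/OX.]+1 (2,2)[O.X/XOX/O.X]+1
p4 O@[OXX/XOX/O..]: (2,1)[OXX/XOX/OO.]-1* (2,2)[OXX/XOX/O.O]-1
p5 X@[OXX/XOX/OO.]: (2,2)[OXX/XOX/OOX]+1*
p6 O@[OXX/XOX/OOX] terminal -1; root [.../XOX/O..] d5

PV length from [.../XOX/O..]: 5 plies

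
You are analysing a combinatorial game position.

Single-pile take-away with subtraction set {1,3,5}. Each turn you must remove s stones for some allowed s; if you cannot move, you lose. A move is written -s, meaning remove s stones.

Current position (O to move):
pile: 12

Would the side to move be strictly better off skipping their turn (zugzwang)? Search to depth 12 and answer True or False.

ply 1, O at 12 | -1=-1→11*; -3=-1→9; -5=-1→7
ply 2, X at 11 | -1=+1→10*; -3=+1→8; -5=+1→6
ply 3, O at 10 | -1=-1→9*; -3=-1→7; -5=-1→5
ply 4, X at 9 | -1=+1→8*; -3=+1→6; -5=+1→4
ply 5, O at 8 | -1=-1→7*; -3=-1→5; -5=-1→3
ply 6, X at 7 | -1=+1→6*; -3=+1→4; -5=+1→2
ply 7, O at 6 | -1=-1→5*; -3=-1→3; -5=-1→1
ply 8, X at 5 | -1=+1→4*; -3=+1→2; -5=+1→0
ply 9, O at 4 | -1=-1→3*; -3=-1→1
ply 10, X at 3 | -1=+1→2*; -3=+1→0
ply 11, O at 2 | -1=-1→1*
ply 12, X at 1 | -1=+1→0*
ply 13: 0 is terminal -1 (O); from 12 depth 12
suppose O passes — search the same position with X to move:
pass> ply 1, X at 12 | -1=-1→11*; -3=-1→9; -5=-1→7
pass> ply 2, O at 11 | -1=+1→10*; -3=+1→8; -5=+1→6
pass> ply 3, X at 10 | -1=-1→9*; -3=-1→7; -5=-1→5
pass> ply 4, O at 9 | -1=+1→8*; -3=+1→6; -5=+1→4
pass> ply 5, X at 8 | -1=-1→7*; -3=-1→5; -5=-1→3
pass> ply 6, O at 7 | -1=+1→6*; -3=+1→4; -5=+1→2
pass> ply 7, X at 6 | -1=-1→5*; -3=-1→3; -5=-1→1
pass> ply 8, O at 5 | -1=+1→4*; -3=+1→2; -5=+1→0
pass> ply 9, X at 4 | -1=-1→3*; -3=-1→1
pass> ply 10, O at 3 | -1=+1→2*; -3=+1→0
pass> ply 11, X at 2 | -1=-1→1*
pass> ply 12, O at 1 | -1=+1→0*
pass> ply 13: 0 is terminal -1 (X); from 12 depth 12
for O: play -1, pass +1

zugzwang(12, O) = True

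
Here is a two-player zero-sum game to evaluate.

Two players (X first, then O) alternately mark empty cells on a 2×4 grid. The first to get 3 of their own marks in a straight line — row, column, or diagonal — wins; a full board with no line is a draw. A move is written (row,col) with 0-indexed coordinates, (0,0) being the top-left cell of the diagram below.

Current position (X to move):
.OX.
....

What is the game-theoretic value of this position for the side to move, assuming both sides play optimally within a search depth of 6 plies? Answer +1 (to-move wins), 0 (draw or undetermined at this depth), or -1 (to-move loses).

value(.OX./...., X) = 0

p1 X@[.OX./....]: (0,0)[XOX./....]+0* (0,3)[.OXX/....]+0 (1,0)[.OX./X...]+0 (1,1)[.OX./.X..]+0 (1,2)[.OX./..X.]+0 (1,3)[.OX./...X]+0
p2 O@[XOX./....]: (0,3)[XOXO/....]+0* (1,0)[XOX./O...]+0 (1,1)[XOX./.O..]+0 (1,2)[XOX./..O.]+0 (1,3)[XOX./...O]+0
p3 X@[XOXO/....]: (1,0)[XOXO/X...]+0* (1,1)[XOXO/.X..]+0 (1,2)[XOXO/..X.]+0 (1,3)[XOXO/...X]+0
p4 O@[XOXO/X...]: (1,1)[XOXO/XO..]+0* (1,2)[XOXO/X.O.]+0 (1,3)[XOXO/X..O]+0
p5 X@[XOXO/XO..]: (1,2)[XOXO/XOX.]+0* (1,3)[XOXO/XO.X]+0
p6 O@[XOXO/XOX.]: (1,3)[XOXO/XOXO]+0*
p7 X@[XOXO/XOXO] terminal +0; root [.OX./....] d6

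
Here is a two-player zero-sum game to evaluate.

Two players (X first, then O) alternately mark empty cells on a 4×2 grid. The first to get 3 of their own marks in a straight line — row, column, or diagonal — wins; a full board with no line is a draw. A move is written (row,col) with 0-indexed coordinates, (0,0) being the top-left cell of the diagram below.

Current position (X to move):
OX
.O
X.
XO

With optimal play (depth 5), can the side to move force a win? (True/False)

p1 X@[OX/.O/X./XO]: (1,0)[OX/XO/X./XO]+1* (2,1)[OX/.O/XX/XO]+0
p2 O@[OX/XO/X./XO] terminal -1; root [OX/.O/X./XO] d5

X winning at [OX/.O/X./XO]: True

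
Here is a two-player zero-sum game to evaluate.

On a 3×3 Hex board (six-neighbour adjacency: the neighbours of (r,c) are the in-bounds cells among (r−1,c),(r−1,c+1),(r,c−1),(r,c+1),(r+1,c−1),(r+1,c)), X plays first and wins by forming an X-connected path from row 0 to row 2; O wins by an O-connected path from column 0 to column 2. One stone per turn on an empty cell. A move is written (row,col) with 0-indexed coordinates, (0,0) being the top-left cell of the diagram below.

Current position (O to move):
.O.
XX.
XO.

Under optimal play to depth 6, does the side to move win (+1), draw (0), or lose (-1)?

value(.O./XX./XO., O) = -1

p1 O@[.O./XX./XO.]: (0,0)[OO./XX./XO.]-1* (0,2)[.OO/XX./XO.]-1 (1,2)[.O./XXO/XO.]-1 (2,2)[.O./XX./XOO]-1
p2 X@[OO./XX./XO.]: (0,2)[OOX/XX./XO.]+1* (1,2)[OO./XXX/XO.]-1 (2,2)[OO./XX./XOX]-1
p3 O@[OOX/XX./XO.] terminal -1; root [.O./XX./XO.] d6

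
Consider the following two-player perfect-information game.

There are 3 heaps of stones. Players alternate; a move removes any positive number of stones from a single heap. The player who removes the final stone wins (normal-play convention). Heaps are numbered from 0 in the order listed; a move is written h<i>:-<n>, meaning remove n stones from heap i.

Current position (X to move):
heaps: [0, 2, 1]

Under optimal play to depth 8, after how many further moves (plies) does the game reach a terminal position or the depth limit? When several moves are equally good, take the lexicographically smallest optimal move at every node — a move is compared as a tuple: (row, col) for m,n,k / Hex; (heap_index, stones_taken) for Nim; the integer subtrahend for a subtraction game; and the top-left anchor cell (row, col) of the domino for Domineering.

PV length from [(0,2,1)]: 3 plies

p1 X@[(0,2,1)]: h1:-1[(0,1,1)]+1* h1:-2[(0,0,1)]-1 h2:-1[(0,2,0)]-1
p2 O@[(0,1,1)]: h1:-1[(0,0,1)]-1* h2:-1[(0,1,0)]-1
p3 X@[(0,0,1)]: h2:-1[(0,0,0)]+1*
p4 O@[(0,0,0)] terminal -1; root [(0,2,1)] d8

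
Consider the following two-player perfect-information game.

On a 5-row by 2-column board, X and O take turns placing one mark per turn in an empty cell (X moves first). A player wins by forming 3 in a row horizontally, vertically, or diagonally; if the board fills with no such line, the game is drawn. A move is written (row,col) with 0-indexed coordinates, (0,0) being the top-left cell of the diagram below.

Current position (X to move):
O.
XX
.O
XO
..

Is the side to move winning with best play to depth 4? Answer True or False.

[O./XX/.O/XO/..] X move#1: (0,1):-1/OX/XX/.O/XO/.., (2,0):+1/O./XX/XO/XO/..*, (4,0):-1/O./XX/.O/XO/X., (4,1):+0/O./XX/.O/XO/.X
[O./XX/XO/XO/..] end (terminal -1, O#2); searched O./XX/.O/XO/.. to 4

X winning at [O./XX/.O/XO/..]: True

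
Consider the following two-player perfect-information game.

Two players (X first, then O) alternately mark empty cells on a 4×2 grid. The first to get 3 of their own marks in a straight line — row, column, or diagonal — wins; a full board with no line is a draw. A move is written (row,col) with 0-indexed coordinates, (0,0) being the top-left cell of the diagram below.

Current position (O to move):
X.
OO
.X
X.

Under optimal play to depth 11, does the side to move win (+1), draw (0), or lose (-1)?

value(X./OO/.X/X., O) = 0

[X./OO/.X/X.] O move#1: (0,1):+0/XO/OO/.X/X.*, (2,0):+0/X./OO/OX/X., (3,1):+0/X./OO/.X/XO
[XO/OO/.X/X.] X move#2: (2,0):+0/XO/OO/XX/X.*, (3,1):+0/XO/OO/.X/XX
[XO/OO/XX/X.] O move#3: (3,1):+0/XO/OO/XX/XO*
[XO/OO/XX/XO] end (terminal +0, X#4); searched X./OO/.X/X. to 11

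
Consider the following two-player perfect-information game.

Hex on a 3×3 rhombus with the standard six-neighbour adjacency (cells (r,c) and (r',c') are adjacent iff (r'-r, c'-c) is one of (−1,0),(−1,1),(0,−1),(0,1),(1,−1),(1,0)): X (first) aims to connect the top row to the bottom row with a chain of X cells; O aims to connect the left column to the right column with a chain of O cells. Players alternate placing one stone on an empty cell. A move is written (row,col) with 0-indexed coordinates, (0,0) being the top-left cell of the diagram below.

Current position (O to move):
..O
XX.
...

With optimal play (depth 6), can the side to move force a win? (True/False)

O winning at [..O/XX./...]: False

p1 O@[..O/XX./...]: (0,0)[O.O/XX./...]-1* (0,1)[.OO/XX./...]-1 (1,2)[..O/XXO/...]-1 (2,0)[..O/XX./O..]-1 (2,1)[..O/XX./.O.]-1 (2,2)[..O/XX./..O]-1
p2 X@[O.O/XX./...]: (0,1)[OXO/XX./...]+1* (1,2)[O.O/XXX/...]-1 (2,0)[O.O/XX./X..]-1 (2,1)[O.O/XX./.X.]-1 (2,2)[O.O/XX./..X]-1
p3 O@[OXO/XX./...]: (1,2)[OXO/XXO/...]-1* (2,0)[OXO/XX./O..]-1 (2,1)[OXO/XX./.O.]-1 (2,2)[OXO/XX./..O]-1
p4 X@[OXO/XXO/...]: (2,0)[OXO/XXO/X..]+1* (2,1)[OXO/XXO/.X.]+1 (2,2)[OXO/XXO/..X]+1
p5 O@[OXO/XXO/X..] terminal -1; root [..O/XX./...] d6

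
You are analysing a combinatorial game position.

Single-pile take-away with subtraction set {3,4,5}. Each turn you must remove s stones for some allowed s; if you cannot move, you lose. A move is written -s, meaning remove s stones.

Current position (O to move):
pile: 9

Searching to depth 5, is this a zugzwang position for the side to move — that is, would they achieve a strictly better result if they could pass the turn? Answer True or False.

ply 1, O at 9 | -3=-1→6*; -4=-1→5; -5=-1→4
ply 2, X at 6 | -3=-1→3; -4=+1→2*; -5=+1→1
ply 3: 2 is terminal -1 (O); from 9 depth 5
suppose O passes — search the same position with X to move:
pass> ply 1, X at 9 | -3=-1→6*; -4=-1→5; -5=-1→4
pass> ply 2, O at 6 | -3=-1→3; -4=+1→2*; -5=+1→1
pass> ply 3: 2 is terminal -1 (X); from 9 depth 5
for O: play -1, pass +1

zugzwang(9, O) = True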